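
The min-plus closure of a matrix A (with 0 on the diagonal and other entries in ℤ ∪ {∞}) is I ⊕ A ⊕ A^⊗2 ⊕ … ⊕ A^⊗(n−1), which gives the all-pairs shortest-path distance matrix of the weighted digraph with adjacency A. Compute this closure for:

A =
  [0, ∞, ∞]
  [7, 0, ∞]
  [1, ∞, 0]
Closure =
  [0, ∞, ∞]
  [7, 0, ∞]
  [1, ∞, 0]

This is the Floyd-Warshall all-pairs shortest-path computation. For each intermediate vertex k = 0, 1, …, 2, update dist[i][j] ← min(dist[i][j], dist[i][k] + dist[k][j]). The final matrix gives, for each (i, j), the minimum total weight of any directed path from i to j (possibly empty when i = j).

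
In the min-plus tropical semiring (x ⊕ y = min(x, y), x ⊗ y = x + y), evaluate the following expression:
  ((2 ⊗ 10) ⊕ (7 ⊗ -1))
((2 ⊗ 10) ⊕ (7 ⊗ -1)) = 6

Expand innermost to outermost. Recall ⊕ takes the minimum of its arguments and ⊗ takes their sum. Working out the expression ((2 ⊗ 10) ⊕ (7 ⊗ -1)) gives 6.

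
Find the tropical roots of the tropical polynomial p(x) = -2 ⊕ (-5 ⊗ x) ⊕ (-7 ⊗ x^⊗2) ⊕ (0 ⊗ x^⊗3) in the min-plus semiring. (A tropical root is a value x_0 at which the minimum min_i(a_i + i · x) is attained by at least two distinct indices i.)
Roots: {-7, 2, 3}

Each tropical root is a break point of the lower envelope of the lines y = a_i + i · x (there are 4 lines, with slopes 0, 1, ..., 3). Only the lines that attain the minimum somewhere contribute to roots; other lines are dominated. Here the surviving (envelope) indices are i = 3, i = 2, i = 1, i = 0.
Intersections between consecutive envelope lines give the roots: for adjacent envelope indices i < j the intersection is x = (a_i − a_j) / (j − i). Reading off the sorted break points: {-7, 2, 3}.
Verification: at each break x_0, at least two indices attain the minimum of min_i(a_i + i · x_0).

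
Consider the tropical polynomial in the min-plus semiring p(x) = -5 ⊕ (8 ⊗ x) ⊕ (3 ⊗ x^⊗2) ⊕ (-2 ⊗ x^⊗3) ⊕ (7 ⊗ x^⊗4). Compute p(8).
p(8) = -5

A tropical monomial a ⊗ x^⊗i evaluates to a + i · x. Evaluating each term at x = 8:
  Term 0 contributes -5 + 0 · 8 = -5
  Term 1 contributes 8 + 1 · 8 = 16
  Term 2 contributes 3 + 2 · 8 = 19
  Term 3 contributes -2 + 3 · 8 = 22
  Term 4 contributes 7 + 4 · 8 = 39
p(8) = ⊕ of these = min[-5, 16, 19, 22, 39] = -5.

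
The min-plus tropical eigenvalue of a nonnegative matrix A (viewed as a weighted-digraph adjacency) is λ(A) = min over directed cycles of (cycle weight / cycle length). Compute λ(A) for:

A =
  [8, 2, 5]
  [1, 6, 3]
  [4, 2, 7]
λ(A) = 3/2

Enumerate directed cycles and compute their means (weight / length). Sample:
  cycle 0 → 0: weight = 8, length = 1, mean = 8/1 ≈ 8.000
  cycle 1 → 1: weight = 6, length = 1, mean = 6/1 ≈ 6.000
  cycle 2 → 2: weight = 7, length = 1, mean = 7/1 ≈ 7.000
  cycle 0 → 1 → 0: weight = 3, length = 2, mean = 3/2 ≈ 1.500
  cycle 0 → 2 → 0: weight = 9, length = 2, mean = 9/2 ≈ 4.500
  cycle 1 → 0 → 1: weight = 3, length = 2, mean = 3/2 ≈ 1.500
Minimum mean = 1.500, attained e.g. along the cycle 0 → 1 → 0 with weight 3 and length 2. So λ(A) = 3/2 = 3/2.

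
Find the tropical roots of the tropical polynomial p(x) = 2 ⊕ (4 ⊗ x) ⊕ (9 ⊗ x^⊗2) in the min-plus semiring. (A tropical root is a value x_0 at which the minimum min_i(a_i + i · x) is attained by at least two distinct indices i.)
Roots: {-5, -2}

Each tropical root is a break point of the lower envelope of the lines y = a_i + i · x (there are 3 lines, with slopes 0, 1, ..., 2). Only the lines that attain the minimum somewhere contribute to roots; other lines are dominated. Here the surviving (envelope) indices are i = 2, i = 1, i = 0.
Intersections between consecutive envelope lines give the roots: for adjacent envelope indices i < j the intersection is x = (a_i − a_j) / (j − i). Reading off the sorted break points: {-5, -2}.
Verification: at each break x_0, at least two indices attain the minimum of min_i(a_i + i · x_0).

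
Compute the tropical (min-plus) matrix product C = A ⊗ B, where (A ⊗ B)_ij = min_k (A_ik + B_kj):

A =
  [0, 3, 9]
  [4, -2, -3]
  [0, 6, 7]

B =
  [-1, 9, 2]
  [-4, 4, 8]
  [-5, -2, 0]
A ⊗ B =
  [-1, 7, 2]
  [-8, -5, -3]
  [-1, 5, 2]

Apply the min-plus product entry-by-entry:
  C[0][0] = min over k of (A[0][0] + B[0][0] = 0 + -1 = -1, A[0][1] + B[1][0] = 3 + -4 = -1, A[0][2] + B[2][0] = 9 + -5 = 4) = -1 (attained at k = 0)
  C[0][1] = min over k of (A[0][0] + B[0][1] = 0 + 9 = 9, A[0][1] + B[1][1] = 3 + 4 = 7, A[0][2] + B[2][1] = 9 + -2 = 7) = 7 (attained at k = 1)
  C[0][2] = min over k of (A[0][0] + B[0][2] = 0 + 2 = 2, A[0][1] + B[1][2] = 3 + 8 = 11, A[0][2] + B[2][2] = 9 + 0 = 9) = 2 (attained at k = 0)
  C[1][0] = min over k of (A[1][0] + B[0][0] = 4 + -1 = 3, A[1][1] + B[1][0] = -2 + -4 = -6, A[1][2] + B[2][0] = -3 + -5 = -8) = -8 (attained at k = 2)
  C[1][1] = min over k of (A[1][0] + B[0][1] = 4 + 9 = 13, A[1][1] + B[1][1] = -2 + 4 = 2, A[1][2] + B[2][1] = -3 + -2 = -5) = -5 (attained at k = 2)
  C[1][2] = min over k of (A[1][0] + B[0][2] = 4 + 2 = 6, A[1][1] + B[1][2] = -2 + 8 = 6, A[1][2] + B[2][2] = -3 + 0 = -3) = -3 (attained at k = 2)
  C[2][0] = min over k of (A[2][0] + B[0][0] = 0 + -1 = -1, A[2][1] + B[1][0] = 6 + -4 = 2, A[2][2] + B[2][0] = 7 + -5 = 2) = -1 (attained at k = 0)
  C[2][1] = min over k of (A[2][0] + B[0][1] = 0 + 9 = 9, A[2][1] + B[1][1] = 6 + 4 = 10, A[2][2] + B[2][1] = 7 + -2 = 5) = 5 (attained at k = 2)
  C[2][2] = min over k of (A[2][0] + B[0][2] = 0 + 2 = 2, A[2][1] + B[1][2] = 6 + 8 = 14, A[2][2] + B[2][2] = 7 + 0 = 7) = 2 (attained at k = 0)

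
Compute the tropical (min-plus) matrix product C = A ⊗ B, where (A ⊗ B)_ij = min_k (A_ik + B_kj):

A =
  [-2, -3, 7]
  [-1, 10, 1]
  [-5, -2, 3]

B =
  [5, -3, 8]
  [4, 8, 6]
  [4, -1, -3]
A ⊗ B =
  [1, -5, 3]
  [4, -4, -2]
  [0, -8, 0]

Apply the min-plus product entry-by-entry:
  C[0][0] = min over k of (A[0][0] + B[0][0] = -2 + 5 = 3, A[0][1] + B[1][0] = -3 + 4 = 1, A[0][2] + B[2][0] = 7 + 4 = 11) = 1 (attained at k = 1)
  C[0][1] = min over k of (A[0][0] + B[0][1] = -2 + -3 = -5, A[0][1] + B[1][1] = -3 + 8 = 5, A[0][2] + B[2][1] = 7 + -1 = 6) = -5 (attained at k = 0)
  C[0][2] = min over k of (A[0][0] + B[0][2] = -2 + 8 = 6, A[0][1] + B[1][2] = -3 + 6 = 3, A[0][2] + B[2][2] = 7 + -3 = 4) = 3 (attained at k = 1)
  C[1][0] = min over k of (A[1][0] + B[0][0] = -1 + 5 = 4, A[1][1] + B[1][0] = 10 + 4 = 14, A[1][2] + B[2][0] = 1 + 4 = 5) = 4 (attained at k = 0)
  C[1][1] = min over k of (A[1][0] + B[0][1] = -1 + -3 = -4, A[1][1] + B[1][1] = 10 + 8 = 18, A[1][2] + B[2][1] = 1 + -1 = 0) = -4 (attained at k = 0)
  C[1][2] = min over k of (A[1][0] + B[0][2] = -1 + 8 = 7, A[1][1] + B[1][2] = 10 + 6 = 16, A[1][2] + B[2][2] = 1 + -3 = -2) = -2 (attained at k = 2)
  C[2][0] = min over k of (A[2][0] + B[0][0] = -5 + 5 = 0, A[2][1] + B[1][0] = -2 + 4 = 2, A[2][2] + B[2][0] = 3 + 4 = 7) = 0 (attained at k = 0)
  C[2][1] = min over k of (A[2][0] + B[0][1] = -5 + -3 = -8, A[2][1] + B[1][1] = -2 + 8 = 6, A[2][2] + B[2][1] = 3 + -1 = 2) = -8 (attained at k = 0)
  C[2][2] = min over k of (A[2][0] + B[0][2] = -5 + 8 = 3, A[2][1] + B[1][2] = -2 + 6 = 4, A[2][2] + B[2][2] = 3 + -3 = 0) = 0 (attained at k = 2)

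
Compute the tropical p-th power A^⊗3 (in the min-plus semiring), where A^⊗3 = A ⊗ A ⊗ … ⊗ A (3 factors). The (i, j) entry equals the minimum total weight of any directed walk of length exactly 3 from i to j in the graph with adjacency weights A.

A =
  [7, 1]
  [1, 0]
A^⊗3 =
  [2, 1]
  [1, 0]

Each entry (A^⊗3)_ij equals the minimum over all length-3 walks i = v_0 → v_1 → … → v_3 = j of Σ_t A[v_t][v_{t+1}]. For example, for (i, j) = (0, 1) we minimise over 4 possible intermediate vertex sequences; the minimum is 1, attained along the walk 0 → 1 → 1 → 1.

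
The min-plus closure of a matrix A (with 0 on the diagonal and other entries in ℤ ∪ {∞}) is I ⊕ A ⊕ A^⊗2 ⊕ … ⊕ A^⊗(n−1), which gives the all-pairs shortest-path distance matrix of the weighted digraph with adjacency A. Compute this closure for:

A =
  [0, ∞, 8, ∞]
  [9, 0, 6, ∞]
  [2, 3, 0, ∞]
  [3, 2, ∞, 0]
Closure =
  [0, 11, 8, ∞]
  [8, 0, 6, ∞]
  [2, 3, 0, ∞]
  [3, 2, 8, 0]

This is the Floyd-Warshall all-pairs shortest-path computation. For each intermediate vertex k = 0, 1, …, 3, update dist[i][j] ← min(dist[i][j], dist[i][k] + dist[k][j]). The final matrix gives, for each (i, j), the minimum total weight of any directed path from i to j (possibly empty when i = j).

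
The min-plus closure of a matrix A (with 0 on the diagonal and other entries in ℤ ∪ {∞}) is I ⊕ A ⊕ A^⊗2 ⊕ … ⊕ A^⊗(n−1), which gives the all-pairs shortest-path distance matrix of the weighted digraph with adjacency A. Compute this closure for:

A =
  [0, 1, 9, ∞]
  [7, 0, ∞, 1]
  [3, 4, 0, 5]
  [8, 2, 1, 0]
Closure =
  [0, 1, 3, 2]
  [5, 0, 2, 1]
  [3, 4, 0, 5]
  [4, 2, 1, 0]

This is the Floyd-Warshall all-pairs shortest-path computation. For each intermediate vertex k = 0, 1, …, 3, update dist[i][j] ← min(dist[i][j], dist[i][k] + dist[k][j]). The final matrix gives, for each (i, j), the minimum total weight of any directed path from i to j (possibly empty when i = j).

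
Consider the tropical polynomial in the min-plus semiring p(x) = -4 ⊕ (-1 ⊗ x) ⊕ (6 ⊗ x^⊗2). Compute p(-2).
p(-2) = -4

A tropical monomial a ⊗ x^⊗i evaluates to a + i · x. Evaluating each term at x = -2:
  Term 0 contributes -4 + 0 · -2 = -4
  Term 1 contributes -1 + 1 · -2 = -3
  Term 2 contributes 6 + 2 · -2 = 2
p(-2) = ⊕ of these = min[-4, -3, 2] = -4.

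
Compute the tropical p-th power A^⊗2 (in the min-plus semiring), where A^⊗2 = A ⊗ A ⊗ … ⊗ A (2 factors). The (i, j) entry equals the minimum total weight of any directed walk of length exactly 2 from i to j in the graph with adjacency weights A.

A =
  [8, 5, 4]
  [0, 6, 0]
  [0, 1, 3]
A^⊗2 =
  [4, 5, 5]
  [0, 1, 3]
  [1, 4, 1]

Each entry (A^⊗2)_ij equals the minimum over all length-2 walks i = v_0 → v_1 → … → v_2 = j of Σ_t A[v_t][v_{t+1}]. For example, for (i, j) = (0, 2) we minimise over 3 possible intermediate vertex sequences; the minimum is 5, attained along the walk 0 → 1 → 2.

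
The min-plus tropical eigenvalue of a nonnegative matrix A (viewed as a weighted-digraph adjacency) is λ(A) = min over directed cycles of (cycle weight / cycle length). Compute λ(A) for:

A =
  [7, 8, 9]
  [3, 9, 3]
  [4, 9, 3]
λ(A) = 3

Enumerate directed cycles and compute their means (weight / length). Sample:
  cycle 0 → 0: weight = 7, length = 1, mean = 7/1 ≈ 7.000
  cycle 1 → 1: weight = 9, length = 1, mean = 9/1 ≈ 9.000
  cycle 2 → 2: weight = 3, length = 1, mean = 3/1 ≈ 3.000
  cycle 0 → 1 → 0: weight = 11, length = 2, mean = 11/2 ≈ 5.500
  cycle 0 → 2 → 0: weight = 13, length = 2, mean = 13/2 ≈ 6.500
  cycle 1 → 0 → 1: weight = 11, length = 2, mean = 11/2 ≈ 5.500
Minimum mean = 3.000, attained e.g. along the cycle 2 → 2 with weight 3 and length 1. So λ(A) = 3/1 = 3.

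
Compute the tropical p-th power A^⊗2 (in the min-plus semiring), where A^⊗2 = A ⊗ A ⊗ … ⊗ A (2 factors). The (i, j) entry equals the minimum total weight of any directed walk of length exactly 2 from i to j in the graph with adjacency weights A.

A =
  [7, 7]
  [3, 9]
A^⊗2 =
  [10, 14]
  [10, 10]

Each entry (A^⊗2)_ij equals the minimum over all length-2 walks i = v_0 → v_1 → … → v_2 = j of Σ_t A[v_t][v_{t+1}]. For example, for (i, j) = (0, 1) we minimise over 2 possible intermediate vertex sequences; the minimum is 14, attained along the walk 0 → 0 → 1.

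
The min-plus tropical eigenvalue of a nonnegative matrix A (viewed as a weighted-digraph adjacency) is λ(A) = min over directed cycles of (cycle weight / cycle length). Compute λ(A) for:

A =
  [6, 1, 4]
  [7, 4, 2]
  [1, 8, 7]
λ(A) = 4/3

Enumerate directed cycles and compute their means (weight / length). Sample:
  cycle 0 → 0: weight = 6, length = 1, mean = 6/1 ≈ 6.000
  cycle 1 → 1: weight = 4, length = 1, mean = 4/1 ≈ 4.000
  cycle 2 → 2: weight = 7, length = 1, mean = 7/1 ≈ 7.000
  cycle 0 → 1 → 0: weight = 8, length = 2, mean = 8/2 ≈ 4.000
  cycle 0 → 2 → 0: weight = 5, length = 2, mean = 5/2 ≈ 2.500
  cycle 1 → 0 → 1: weight = 8, length = 2, mean = 8/2 ≈ 4.000
Minimum mean = 1.333, attained e.g. along the cycle 0 → 1 → 2 → 0 with weight 4 and length 3. So λ(A) = 4/3 = 4/3.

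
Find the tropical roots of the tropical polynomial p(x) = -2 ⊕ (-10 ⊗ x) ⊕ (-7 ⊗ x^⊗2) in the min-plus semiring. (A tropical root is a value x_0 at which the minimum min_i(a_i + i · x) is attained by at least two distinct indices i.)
Roots: {-3, 8}

Each tropical root is a break point of the lower envelope of the lines y = a_i + i · x (there are 3 lines, with slopes 0, 1, ..., 2). Only the lines that attain the minimum somewhere contribute to roots; other lines are dominated. Here the surviving (envelope) indices are i = 2, i = 1, i = 0.
Intersections between consecutive envelope lines give the roots: for adjacent envelope indices i < j the intersection is x = (a_i − a_j) / (j − i). Reading off the sorted break points: {-3, 8}.
Verification: at each break x_0, at least two indices attain the minimum of min_i(a_i + i · x_0).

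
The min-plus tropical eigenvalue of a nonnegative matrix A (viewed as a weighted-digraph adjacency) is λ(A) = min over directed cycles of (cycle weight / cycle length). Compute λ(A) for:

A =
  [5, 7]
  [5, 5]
λ(A) = 5

Enumerate directed cycles and compute their means (weight / length). Sample:
  cycle 0 → 0: weight = 5, length = 1, mean = 5/1 ≈ 5.000
  cycle 1 → 1: weight = 5, length = 1, mean = 5/1 ≈ 5.000
  cycle 0 → 1 → 0: weight = 12, length = 2, mean = 12/2 ≈ 6.000
  cycle 1 → 0 → 1: weight = 12, length = 2, mean = 12/2 ≈ 6.000
Minimum mean = 5.000, attained e.g. along the cycle 0 → 0 with weight 5 and length 1. So λ(A) = 5/1 = 5.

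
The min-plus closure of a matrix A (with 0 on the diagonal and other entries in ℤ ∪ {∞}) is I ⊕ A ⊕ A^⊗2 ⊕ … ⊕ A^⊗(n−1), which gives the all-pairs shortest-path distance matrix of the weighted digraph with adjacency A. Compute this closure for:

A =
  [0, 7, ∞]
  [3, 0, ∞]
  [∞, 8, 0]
Closure =
  [0, 7, ∞]
  [3, 0, ∞]
  [11, 8, 0]

This is the Floyd-Warshall all-pairs shortest-path computation. For each intermediate vertex k = 0, 1, …, 2, update dist[i][j] ← min(dist[i][j], dist[i][k] + dist[k][j]). The final matrix gives, for each (i, j), the minimum total weight of any directed path from i to j (possibly empty when i = j).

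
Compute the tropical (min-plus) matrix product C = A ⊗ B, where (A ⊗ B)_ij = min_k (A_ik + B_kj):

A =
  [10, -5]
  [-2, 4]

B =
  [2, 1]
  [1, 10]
A ⊗ B =
  [-4, 5]
  [0, -1]

Apply the min-plus product entry-by-entry:
  C[0][0] = min over k of (A[0][0] + B[0][0] = 10 + 2 = 12, A[0][1] + B[1][0] = -5 + 1 = -4) = -4 (attained at k = 1)
  C[0][1] = min over k of (A[0][0] + B[0][1] = 10 + 1 = 11, A[0][1] + B[1][1] = -5 + 10 = 5) = 5 (attained at k = 1)
  C[1][0] = min over k of (A[1][0] + B[0][0] = -2 + 2 = 0, A[1][1] + B[1][0] = 4 + 1 = 5) = 0 (attained at k = 0)
  C[1][1] = min over k of (A[1][0] + B[0][1] = -2 + 1 = -1, A[1][1] + B[1][1] = 4 + 10 = 14) = -1 (attained at k = 0)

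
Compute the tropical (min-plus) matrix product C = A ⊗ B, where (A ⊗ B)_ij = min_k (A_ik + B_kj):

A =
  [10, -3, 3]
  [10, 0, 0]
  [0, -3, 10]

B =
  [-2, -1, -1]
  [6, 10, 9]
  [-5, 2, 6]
A ⊗ B =
  [-2, 5, 6]
  [-5, 2, 6]
  [-2, -1, -1]

Apply the min-plus product entry-by-entry:
  C[0][0] = min over k of (A[0][0] + B[0][0] = 10 + -2 = 8, A[0][1] + B[1][0] = -3 + 6 = 3, A[0][2] + B[2][0] = 3 + -5 = -2) = -2 (attained at k = 2)
  C[0][1] = min over k of (A[0][0] + B[0][1] = 10 + -1 = 9, A[0][1] + B[1][1] = -3 + 10 = 7, A[0][2] + B[2][1] = 3 + 2 = 5) = 5 (attained at k = 2)
  C[0][2] = min over k of (A[0][0] + B[0][2] = 10 + -1 = 9, A[0][1] + B[1][2] = -3 + 9 = 6, A[0][2] + B[2][2] = 3 + 6 = 9) = 6 (attained at k = 1)
  C[1][0] = min over k of (A[1][0] + B[0][0] = 10 + -2 = 8, A[1][1] + B[1][0] = 0 + 6 = 6, A[1][2] + B[2][0] = 0 + -5 = -5) = -5 (attained at k = 2)
  C[1][1] = min over k of (A[1][0] + B[0][1] = 10 + -1 = 9, A[1][1] + B[1][1] = 0 + 10 = 10, A[1][2] + B[2][1] = 0 + 2 = 2) = 2 (attained at k = 2)
  C[1][2] = min over k of (A[1][0] + B[0][2] = 10 + -1 = 9, A[1][1] + B[1][2] = 0 + 9 = 9, A[1][2] + B[2][2] = 0 + 6 = 6) = 6 (attained at k = 2)
  C[2][0] = min over k of (A[2][0] + B[0][0] = 0 + -2 = -2, A[2][1] + B[1][0] = -3 + 6 = 3, A[2][2] + B[2][0] = 10 + -5 = 5) = -2 (attained at k = 0)
  C[2][1] = min over k of (A[2][0] + B[0][1] = 0 + -1 = -1, A[2][1] + B[1][1] = -3 + 10 = 7, A[2][2] + B[2][1] = 10 + 2 = 12) = -1 (attained at k = 0)
  C[2][2] = min over k of (A[2][0] + B[0][2] = 0 + -1 = -1, A[2][1] + B[1][2] = -3 + 9 = 6, A[2][2] + B[2][2] = 10 + 6 = 16) = -1 (attained at k = 0)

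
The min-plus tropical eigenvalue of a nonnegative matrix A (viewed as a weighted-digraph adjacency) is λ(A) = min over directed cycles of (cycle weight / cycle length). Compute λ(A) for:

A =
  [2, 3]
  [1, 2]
λ(A) = 2

Enumerate directed cycles and compute their means (weight / length). Sample:
  cycle 0 → 0: weight = 2, length = 1, mean = 2/1 ≈ 2.000
  cycle 1 → 1: weight = 2, length = 1, mean = 2/1 ≈ 2.000
  cycle 0 → 1 → 0: weight = 4, length = 2, mean = 4/2 ≈ 2.000
  cycle 1 → 0 → 1: weight = 4, length = 2, mean = 4/2 ≈ 2.000
Minimum mean = 2.000, attained e.g. along the cycle 0 → 0 with weight 2 and length 1. So λ(A) = 2/1 = 2.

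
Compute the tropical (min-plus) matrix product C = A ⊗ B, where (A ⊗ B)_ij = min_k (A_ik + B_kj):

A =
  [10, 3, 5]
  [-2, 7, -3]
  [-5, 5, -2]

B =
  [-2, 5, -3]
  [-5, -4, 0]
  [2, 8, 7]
A ⊗ B =
  [-2, -1, 3]
  [-4, 3, -5]
  [-7, 0, -8]

Apply the min-plus product entry-by-entry:
  C[0][0] = min over k of (A[0][0] + B[0][0] = 10 + -2 = 8, A[0][1] + B[1][0] = 3 + -5 = -2, A[0][2] + B[2][0] = 5 + 2 = 7) = -2 (attained at k = 1)
  C[0][1] = min over k of (A[0][0] + B[0][1] = 10 + 5 = 15, A[0][1] + B[1][1] = 3 + -4 = -1, A[0][2] + B[2][1] = 5 + 8 = 13) = -1 (attained at k = 1)
  C[0][2] = min over k of (A[0][0] + B[0][2] = 10 + -3 = 7, A[0][1] + B[1][2] = 3 + 0 = 3, A[0][2] + B[2][2] = 5 + 7 = 12) = 3 (attained at k = 1)
  C[1][0] = min over k of (A[1][0] + B[0][0] = -2 + -2 = -4, A[1][1] + B[1][0] = 7 + -5 = 2, A[1][2] + B[2][0] = -3 + 2 = -1) = -4 (attained at k = 0)
  C[1][1] = min over k of (A[1][0] + B[0][1] = -2 + 5 = 3, A[1][1] + B[1][1] = 7 + -4 = 3, A[1][2] + B[2][1] = -3 + 8 = 5) = 3 (attained at k = 0)
  C[1][2] = min over k of (A[1][0] + B[0][2] = -2 + -3 = -5, A[1][1] + B[1][2] = 7 + 0 = 7, A[1][2] + B[2][2] = -3 + 7 = 4) = -5 (attained at k = 0)
  C[2][0] = min over k of (A[2][0] + B[0][0] = -5 + -2 = -7, A[2][1] + B[1][0] = 5 + -5 = 0, A[2][2] + B[2][0] = -2 + 2 = 0) = -7 (attained at k = 0)
  C[2][1] = min over k of (A[2][0] + B[0][1] = -5 + 5 = 0, A[2][1] + B[1][1] = 5 + -4 = 1, A[2][2] + B[2][1] = -2 + 8 = 6) = 0 (attained at k = 0)
  C[2][2] = min over k of (A[2][0] + B[0][2] = -5 + -3 = -8, A[2][1] + B[1][2] = 5 + 0 = 5, A[2][2] + B[2][2] = -2 + 7 = 5) = -8 (attained at k = 0)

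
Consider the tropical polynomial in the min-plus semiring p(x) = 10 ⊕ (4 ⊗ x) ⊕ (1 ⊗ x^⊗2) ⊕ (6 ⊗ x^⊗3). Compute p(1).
p(1) = 3

A tropical monomial a ⊗ x^⊗i evaluates to a + i · x. Evaluating each term at x = 1:
  Term 0 contributes 10 + 0 · 1 = 10
  Term 1 contributes 4 + 1 · 1 = 5
  Term 2 contributes 1 + 2 · 1 = 3
  Term 3 contributes 6 + 3 · 1 = 9
p(1) = ⊕ of these = min[10, 5, 3, 9] = 3.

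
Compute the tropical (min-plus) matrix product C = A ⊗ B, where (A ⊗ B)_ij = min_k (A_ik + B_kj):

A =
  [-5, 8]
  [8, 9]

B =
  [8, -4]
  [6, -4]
A ⊗ B =
  [3, -9]
  [15, 4]

Apply the min-plus product entry-by-entry:
  C[0][0] = min over k of (A[0][0] + B[0][0] = -5 + 8 = 3, A[0][1] + B[1][0] = 8 + 6 = 14) = 3 (attained at k = 0)
  C[0][1] = min over k of (A[0][0] + B[0][1] = -5 + -4 = -9, A[0][1] + B[1][1] = 8 + -4 = 4) = -9 (attained at k = 0)
  C[1][0] = min over k of (A[1][0] + B[0][0] = 8 + 8 = 16, A[1][1] + B[1][0] = 9 + 6 = 15) = 15 (attained at k = 1)
  C[1][1] = min over k of (A[1][0] + B[0][1] = 8 + -4 = 4, A[1][1] + B[1][1] = 9 + -4 = 5) = 4 (attained at k = 0)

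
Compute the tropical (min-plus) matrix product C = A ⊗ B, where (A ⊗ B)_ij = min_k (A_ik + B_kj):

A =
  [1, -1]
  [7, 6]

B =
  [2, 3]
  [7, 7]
A ⊗ B =
  [3, 4]
  [9, 10]

Apply the min-plus product entry-by-entry:
  C[0][0] = min over k of (A[0][0] + B[0][0] = 1 + 2 = 3, A[0][1] + B[1][0] = -1 + 7 = 6) = 3 (attained at k = 0)
  C[0][1] = min over k of (A[0][0] + B[0][1] = 1 + 3 = 4, A[0][1] + B[1][1] = -1 + 7 = 6) = 4 (attained at k = 0)
  C[1][0] = min over k of (A[1][0] + B[0][0] = 7 + 2 = 9, A[1][1] + B[1][0] = 6 + 7 = 13) = 9 (attained at k = 0)
  C[1][1] = min over k of (A[1][0] + B[0][1] = 7 + 3 = 10, A[1][1] + B[1][1] = 6 + 7 = 13) = 10 (attained at k = 0)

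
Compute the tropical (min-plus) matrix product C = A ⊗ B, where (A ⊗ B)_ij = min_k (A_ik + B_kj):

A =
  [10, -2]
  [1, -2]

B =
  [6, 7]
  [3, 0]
A ⊗ B =
  [1, -2]
  [1, -2]

Apply the min-plus product entry-by-entry:
  C[0][0] = min over k of (A[0][0] + B[0][0] = 10 + 6 = 16, A[0][1] + B[1][0] = -2 + 3 = 1) = 1 (attained at k = 1)
  C[0][1] = min over k of (A[0][0] + B[0][1] = 10 + 7 = 17, A[0][1] + B[1][1] = -2 + 0 = -2) = -2 (attained at k = 1)
  C[1][0] = min over k of (A[1][0] + B[0][0] = 1 + 6 = 7, A[1][1] + B[1][0] = -2 + 3 = 1) = 1 (attained at k = 1)
  C[1][1] = min over k of (A[1][0] + B[0][1] = 1 + 7 = 8, A[1][1] + B[1][1] = -2 + 0 = -2) = -2 (attained at k = 1)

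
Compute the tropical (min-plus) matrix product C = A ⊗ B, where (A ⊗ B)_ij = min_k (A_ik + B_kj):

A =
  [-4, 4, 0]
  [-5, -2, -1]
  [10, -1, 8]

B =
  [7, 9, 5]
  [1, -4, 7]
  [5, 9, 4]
A ⊗ B =
  [3, 0, 1]
  [-1, -6, 0]
  [0, -5, 6]

Apply the min-plus product entry-by-entry:
  C[0][0] = min over k of (A[0][0] + B[0][0] = -4 + 7 = 3, A[0][1] + B[1][0] = 4 + 1 = 5, A[0][2] + B[2][0] = 0 + 5 = 5) = 3 (attained at k = 0)
  C[0][1] = min over k of (A[0][0] + B[0][1] = -4 + 9 = 5, A[0][1] + B[1][1] = 4 + -4 = 0, A[0][2] + B[2][1] = 0 + 9 = 9) = 0 (attained at k = 1)
  C[0][2] = min over k of (A[0][0] + B[0][2] = -4 + 5 = 1, A[0][1] + B[1][2] = 4 + 7 = 11, A[0][2] + B[2][2] = 0 + 4 = 4) = 1 (attained at k = 0)
  C[1][0] = min over k of (A[1][0] + B[0][0] = -5 + 7 = 2, A[1][1] + B[1][0] = -2 + 1 = -1, A[1][2] + B[2][0] = -1 + 5 = 4) = -1 (attained at k = 1)
  C[1][1] = min over k of (A[1][0] + B[0][1] = -5 + 9 = 4, A[1][1] + B[1][1] = -2 + -4 = -6, A[1][2] + B[2][1] = -1 + 9 = 8) = -6 (attained at k = 1)
  C[1][2] = min over k of (A[1][0] + B[0][2] = -5 + 5 = 0, A[1][1] + B[1][2] = -2 + 7 = 5, A[1][2] + B[2][2] = -1 + 4 = 3) = 0 (attained at k = 0)
  C[2][0] = min over k of (A[2][0] + B[0][0] = 10 + 7 = 17, A[2][1] + B[1][0] = -1 + 1 = 0, A[2][2] + B[2][0] = 8 + 5 = 13) = 0 (attained at k = 1)
  C[2][1] = min over k of (A[2][0] + B[0][1] = 10 + 9 = 19, A[2][1] + B[1][1] = -1 + -4 = -5, A[2][2] + B[2][1] = 8 + 9 = 17) = -5 (attained at k = 1)
  C[2][2] = min over k of (A[2][0] + B[0][2] = 10 + 5 = 15, A[2][1] + B[1][2] = -1 + 7 = 6, A[2][2] + B[2][2] = 8 + 4 = 12) = 6 (attained at k = 1)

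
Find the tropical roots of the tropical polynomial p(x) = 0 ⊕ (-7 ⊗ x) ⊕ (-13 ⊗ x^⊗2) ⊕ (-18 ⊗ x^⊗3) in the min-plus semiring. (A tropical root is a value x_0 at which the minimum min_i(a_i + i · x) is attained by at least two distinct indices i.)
Roots: {5, 6, 7}

Each tropical root is a break point of the lower envelope of the lines y = a_i + i · x (there are 4 lines, with slopes 0, 1, ..., 3). Only the lines that attain the minimum somewhere contribute to roots; other lines are dominated. Here the surviving (envelope) indices are i = 3, i = 2, i = 1, i = 0.
Intersections between consecutive envelope lines give the roots: for adjacent envelope indices i < j the intersection is x = (a_i − a_j) / (j − i). Reading off the sorted break points: {5, 6, 7}.
Verification: at each break x_0, at least two indices attain the minimum of min_i(a_i + i · x_0).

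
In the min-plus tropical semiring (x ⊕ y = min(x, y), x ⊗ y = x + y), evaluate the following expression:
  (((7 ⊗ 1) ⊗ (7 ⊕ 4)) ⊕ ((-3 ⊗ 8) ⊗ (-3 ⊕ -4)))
(((7 ⊗ 1) ⊗ (7 ⊕ 4)) ⊕ ((-3 ⊗ 8) ⊗ (-3 ⊕ -4))) = 1

Expand innermost to outermost. Recall ⊕ takes the minimum of its arguments and ⊗ takes their sum. Working out the expression (((7 ⊗ 1) ⊗ (7 ⊕ 4)) ⊕ ((-3 ⊗ 8) ⊗ (-3 ⊕ -4))) gives 1.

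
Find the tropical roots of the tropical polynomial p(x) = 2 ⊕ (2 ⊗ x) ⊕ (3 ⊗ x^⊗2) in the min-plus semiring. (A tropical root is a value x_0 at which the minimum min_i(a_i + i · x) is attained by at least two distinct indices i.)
Roots: {-1, 0}

Each tropical root is a break point of the lower envelope of the lines y = a_i + i · x (there are 3 lines, with slopes 0, 1, ..., 2). Only the lines that attain the minimum somewhere contribute to roots; other lines are dominated. Here the surviving (envelope) indices are i = 2, i = 1, i = 0.
Intersections between consecutive envelope lines give the roots: for adjacent envelope indices i < j the intersection is x = (a_i − a_j) / (j − i). Reading off the sorted break points: {-1, 0}.
Verification: at each break x_0, at least two indices attain the minimum of min_i(a_i + i · x_0).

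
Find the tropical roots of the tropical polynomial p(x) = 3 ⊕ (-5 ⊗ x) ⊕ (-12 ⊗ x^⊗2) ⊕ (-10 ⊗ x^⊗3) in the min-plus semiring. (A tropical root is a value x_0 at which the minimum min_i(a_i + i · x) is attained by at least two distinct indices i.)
Roots: {-2, 7, 8}

Each tropical root is a break point of the lower envelope of the lines y = a_i + i · x (there are 4 lines, with slopes 0, 1, ..., 3). Only the lines that attain the minimum somewhere contribute to roots; other lines are dominated. Here the surviving (envelope) indices are i = 3, i = 2, i = 1, i = 0.
Intersections between consecutive envelope lines give the roots: for adjacent envelope indices i < j the intersection is x = (a_i − a_j) / (j − i). Reading off the sorted break points: {-2, 7, 8}.
Verification: at each break x_0, at least two indices attain the minimum of min_i(a_i + i · x_0).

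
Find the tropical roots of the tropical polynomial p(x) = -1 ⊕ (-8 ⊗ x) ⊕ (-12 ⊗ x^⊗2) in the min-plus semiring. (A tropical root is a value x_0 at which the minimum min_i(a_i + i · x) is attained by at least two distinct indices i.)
Roots: {4, 7}

Each tropical root is a break point of the lower envelope of the lines y = a_i + i · x (there are 3 lines, with slopes 0, 1, ..., 2). Only the lines that attain the minimum somewhere contribute to roots; other lines are dominated. Here the surviving (envelope) indices are i = 2, i = 1, i = 0.
Intersections between consecutive envelope lines give the roots: for adjacent envelope indices i < j the intersection is x = (a_i − a_j) / (j − i). Reading off the sorted break points: {4, 7}.
Verification: at each break x_0, at least two indices attain the minimum of min_i(a_i + i · x_0).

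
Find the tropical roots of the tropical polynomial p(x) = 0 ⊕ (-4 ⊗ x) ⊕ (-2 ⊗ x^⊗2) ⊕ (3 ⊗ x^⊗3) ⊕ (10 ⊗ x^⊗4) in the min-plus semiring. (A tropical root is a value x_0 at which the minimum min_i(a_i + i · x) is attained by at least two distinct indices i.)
Roots: {-7, -5, -2, 4}

Each tropical root is a break point of the lower envelope of the lines y = a_i + i · x (there are 5 lines, with slopes 0, 1, ..., 4). Only the lines that attain the minimum somewhere contribute to roots; other lines are dominated. Here the surviving (envelope) indices are i = 4, i = 3, i = 2, i = 1, i = 0.
Intersections between consecutive envelope lines give the roots: for adjacent envelope indices i < j the intersection is x = (a_i − a_j) / (j − i). Reading off the sorted break points: {-7, -5, -2, 4}.
Verification: at each break x_0, at least two indices attain the minimum of min_i(a_i + i · x_0).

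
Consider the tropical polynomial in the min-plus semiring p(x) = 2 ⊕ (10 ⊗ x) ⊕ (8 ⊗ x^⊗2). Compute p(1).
p(1) = 2

A tropical monomial a ⊗ x^⊗i evaluates to a + i · x. Evaluating each term at x = 1:
  Term 0 contributes 2 + 0 · 1 = 2
  Term 1 contributes 10 + 1 · 1 = 11
  Term 2 contributes 8 + 2 · 1 = 10
p(1) = ⊕ of these = min[2, 11, 10] = 2.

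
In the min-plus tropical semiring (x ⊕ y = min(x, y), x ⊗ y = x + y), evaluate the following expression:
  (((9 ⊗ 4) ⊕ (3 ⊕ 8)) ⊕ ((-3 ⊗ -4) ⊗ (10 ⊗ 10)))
(((9 ⊗ 4) ⊕ (3 ⊕ 8)) ⊕ ((-3 ⊗ -4) ⊗ (10 ⊗ 10))) = 3

Expand innermost to outermost. Recall ⊕ takes the minimum of its arguments and ⊗ takes their sum. Working out the expression (((9 ⊗ 4) ⊕ (3 ⊕ 8)) ⊕ ((-3 ⊗ -4) ⊗ (10 ⊗ 10))) gives 3.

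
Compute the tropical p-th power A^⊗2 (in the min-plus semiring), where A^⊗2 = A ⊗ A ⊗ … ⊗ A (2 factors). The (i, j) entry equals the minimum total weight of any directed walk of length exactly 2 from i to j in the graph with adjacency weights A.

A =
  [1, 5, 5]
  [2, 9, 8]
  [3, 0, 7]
A^⊗2 =
  [2, 5, 6]
  [3, 7, 7]
  [2, 7, 8]

Each entry (A^⊗2)_ij equals the minimum over all length-2 walks i = v_0 → v_1 → … → v_2 = j of Σ_t A[v_t][v_{t+1}]. For example, for (i, j) = (0, 2) we minimise over 3 possible intermediate vertex sequences; the minimum is 6, attained along the walk 0 → 0 → 2.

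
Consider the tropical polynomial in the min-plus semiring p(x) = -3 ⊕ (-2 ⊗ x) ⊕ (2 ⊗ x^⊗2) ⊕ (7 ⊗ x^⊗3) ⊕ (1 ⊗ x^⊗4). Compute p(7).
p(7) = -3

A tropical monomial a ⊗ x^⊗i evaluates to a + i · x. Evaluating each term at x = 7:
  Term 0 contributes -3 + 0 · 7 = -3
  Term 1 contributes -2 + 1 · 7 = 5
  Term 2 contributes 2 + 2 · 7 = 16
  Term 3 contributes 7 + 3 · 7 = 28
  Term 4 contributes 1 + 4 · 7 = 29
p(7) = ⊕ of these = min[-3, 5, 16, 28, 29] = -3.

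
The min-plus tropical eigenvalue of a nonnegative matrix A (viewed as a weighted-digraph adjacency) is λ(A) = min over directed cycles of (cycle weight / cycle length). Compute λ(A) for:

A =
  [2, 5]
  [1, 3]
λ(A) = 2

Enumerate directed cycles and compute their means (weight / length). Sample:
  cycle 0 → 0: weight = 2, length = 1, mean = 2/1 ≈ 2.000
  cycle 1 → 1: weight = 3, length = 1, mean = 3/1 ≈ 3.000
  cycle 0 → 1 → 0: weight = 6, length = 2, mean = 6/2 ≈ 3.000
  cycle 1 → 0 → 1: weight = 6, length = 2, mean = 6/2 ≈ 3.000
Minimum mean = 2.000, attained e.g. along the cycle 0 → 0 with weight 2 and length 1. So λ(A) = 2/1 = 2.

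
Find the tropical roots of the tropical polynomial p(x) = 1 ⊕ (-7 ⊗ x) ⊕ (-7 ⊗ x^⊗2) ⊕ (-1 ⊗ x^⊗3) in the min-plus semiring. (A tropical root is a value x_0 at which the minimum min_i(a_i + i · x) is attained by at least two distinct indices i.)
Roots: {-6, 0, 8}

Each tropical root is a break point of the lower envelope of the lines y = a_i + i · x (there are 4 lines, with slopes 0, 1, ..., 3). Only the lines that attain the minimum somewhere contribute to roots; other lines are dominated. Here the surviving (envelope) indices are i = 3, i = 2, i = 1, i = 0.
Intersections between consecutive envelope lines give the roots: for adjacent envelope indices i < j the intersection is x = (a_i − a_j) / (j − i). Reading off the sorted break points: {-6, 0, 8}.
Verification: at each break x_0, at least two indices attain the minimum of min_i(a_i + i · x_0).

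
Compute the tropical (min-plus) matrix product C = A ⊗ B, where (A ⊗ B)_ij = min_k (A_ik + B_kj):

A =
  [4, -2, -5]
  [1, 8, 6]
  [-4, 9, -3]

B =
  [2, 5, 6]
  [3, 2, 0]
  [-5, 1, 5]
A ⊗ B =
  [-10, -4, -2]
  [1, 6, 7]
  [-8, -2, 2]

Apply the min-plus product entry-by-entry:
  C[0][0] = min over k of (A[0][0] + B[0][0] = 4 + 2 = 6, A[0][1] + B[1][0] = -2 + 3 = 1, A[0][2] + B[2][0] = -5 + -5 = -10) = -10 (attained at k = 2)
  C[0][1] = min over k of (A[0][0] + B[0][1] = 4 + 5 = 9, A[0][1] + B[1][1] = -2 + 2 = 0, A[0][2] + B[2][1] = -5 + 1 = -4) = -4 (attained at k = 2)
  C[0][2] = min over k of (A[0][0] + B[0][2] = 4 + 6 = 10, A[0][1] + B[1][2] = -2 + 0 = -2, A[0][2] + B[2][2] = -5 + 5 = 0) = -2 (attained at k = 1)
  C[1][0] = min over k of (A[1][0] + B[0][0] = 1 + 2 = 3, A[1][1] + B[1][0] = 8 + 3 = 11, A[1][2] + B[2][0] = 6 + -5 = 1) = 1 (attained at k = 2)
  C[1][1] = min over k of (A[1][0] + B[0][1] = 1 + 5 = 6, A[1][1] + B[1][1] = 8 + 2 = 10, A[1][2] + B[2][1] = 6 + 1 = 7) = 6 (attained at k = 0)
  C[1][2] = min over k of (A[1][0] + B[0][2] = 1 + 6 = 7, A[1][1] + B[1][2] = 8 + 0 = 8, A[1][2] + B[2][2] = 6 + 5 = 11) = 7 (attained at k = 0)
  C[2][0] = min over k of (A[2][0] + B[0][0] = -4 + 2 = -2, A[2][1] + B[1][0] = 9 + 3 = 12, A[2][2] + B[2][0] = -3 + -5 = -8) = -8 (attained at k = 2)
  C[2][1] = min over k of (A[2][0] + B[0][1] = -4 + 5 = 1, A[2][1] + B[1][1] = 9 + 2 = 11, A[2][2] + B[2][1] = -3 + 1 = -2) = -2 (attained at k = 2)
  C[2][2] = min over k of (A[2][0] + B[0][2] = -4 + 6 = 2, A[2][1] + B[1][2] = 9 + 0 = 9, A[2][2] + B[2][2] = -3 + 5 = 2) = 2 (attained at k = 0)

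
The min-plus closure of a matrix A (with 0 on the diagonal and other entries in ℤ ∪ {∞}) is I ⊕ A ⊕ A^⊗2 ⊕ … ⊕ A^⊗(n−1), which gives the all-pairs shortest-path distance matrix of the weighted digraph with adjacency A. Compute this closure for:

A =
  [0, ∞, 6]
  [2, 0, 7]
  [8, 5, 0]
Closure =
  [0, 11, 6]
  [2, 0, 7]
  [7, 5, 0]

This is the Floyd-Warshall all-pairs shortest-path computation. For each intermediate vertex k = 0, 1, …, 2, update dist[i][j] ← min(dist[i][j], dist[i][k] + dist[k][j]). The final matrix gives, for each (i, j), the minimum total weight of any directed path from i to j (possibly empty when i = j).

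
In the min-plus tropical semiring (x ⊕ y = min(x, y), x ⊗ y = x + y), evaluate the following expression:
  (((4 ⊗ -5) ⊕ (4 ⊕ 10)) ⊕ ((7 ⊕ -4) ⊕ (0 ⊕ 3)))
(((4 ⊗ -5) ⊕ (4 ⊕ 10)) ⊕ ((7 ⊕ -4) ⊕ (0 ⊕ 3))) = -4

Expand innermost to outermost. Recall ⊕ takes the minimum of its arguments and ⊗ takes their sum. Working out the expression (((4 ⊗ -5) ⊕ (4 ⊕ 10)) ⊕ ((7 ⊕ -4) ⊕ (0 ⊕ 3))) gives -4.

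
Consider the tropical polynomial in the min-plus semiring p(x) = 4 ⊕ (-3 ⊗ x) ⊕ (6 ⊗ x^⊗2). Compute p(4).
p(4) = 1

A tropical monomial a ⊗ x^⊗i evaluates to a + i · x. Evaluating each term at x = 4:
  Term 0 contributes 4 + 0 · 4 = 4
  Term 1 contributes -3 + 1 · 4 = 1
  Term 2 contributes 6 + 2 · 4 = 14
p(4) = ⊕ of these = min[4, 1, 14] = 1.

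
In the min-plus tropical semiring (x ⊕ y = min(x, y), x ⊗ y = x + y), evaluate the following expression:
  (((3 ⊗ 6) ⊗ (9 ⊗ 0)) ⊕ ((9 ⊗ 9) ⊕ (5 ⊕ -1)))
(((3 ⊗ 6) ⊗ (9 ⊗ 0)) ⊕ ((9 ⊗ 9) ⊕ (5 ⊕ -1))) = -1

Expand innermost to outermost. Recall ⊕ takes the minimum of its arguments and ⊗ takes their sum. Working out the expression (((3 ⊗ 6) ⊗ (9 ⊗ 0)) ⊕ ((9 ⊗ 9) ⊕ (5 ⊕ -1))) gives -1.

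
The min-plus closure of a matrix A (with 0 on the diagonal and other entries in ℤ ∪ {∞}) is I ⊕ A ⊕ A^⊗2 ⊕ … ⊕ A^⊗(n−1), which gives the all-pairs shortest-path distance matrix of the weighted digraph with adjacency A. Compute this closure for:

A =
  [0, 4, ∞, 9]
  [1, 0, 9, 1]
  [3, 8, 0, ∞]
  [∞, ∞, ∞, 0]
Closure =
  [0, 4, 13, 5]
  [1, 0, 9, 1]
  [3, 7, 0, 8]
  [∞, ∞, ∞, 0]

This is the Floyd-Warshall all-pairs shortest-path computation. For each intermediate vertex k = 0, 1, …, 3, update dist[i][j] ← min(dist[i][j], dist[i][k] + dist[k][j]). The final matrix gives, for each (i, j), the minimum total weight of any directed path from i to j (possibly empty when i = j).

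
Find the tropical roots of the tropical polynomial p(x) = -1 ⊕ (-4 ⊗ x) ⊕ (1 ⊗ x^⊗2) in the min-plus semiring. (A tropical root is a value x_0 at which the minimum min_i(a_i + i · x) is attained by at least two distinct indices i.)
Roots: {-5, 3}

Each tropical root is a break point of the lower envelope of the lines y = a_i + i · x (there are 3 lines, with slopes 0, 1, ..., 2). Only the lines that attain the minimum somewhere contribute to roots; other lines are dominated. Here the surviving (envelope) indices are i = 2, i = 1, i = 0.
Intersections between consecutive envelope lines give the roots: for adjacent envelope indices i < j the intersection is x = (a_i − a_j) / (j − i). Reading off the sorted break points: {-5, 3}.
Verification: at each break x_0, at least two indices attain the minimum of min_i(a_i + i · x_0).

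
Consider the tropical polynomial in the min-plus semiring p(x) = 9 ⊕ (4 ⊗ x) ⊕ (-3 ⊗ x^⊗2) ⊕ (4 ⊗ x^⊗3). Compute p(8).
p(8) = 9

A tropical monomial a ⊗ x^⊗i evaluates to a + i · x. Evaluating each term at x = 8:
  Term 0 contributes 9 + 0 · 8 = 9
  Term 1 contributes 4 + 1 · 8 = 12
  Term 2 contributes -3 + 2 · 8 = 13
  Term 3 contributes 4 + 3 · 8 = 28
p(8) = ⊕ of these = min[9, 12, 13, 28] = 9.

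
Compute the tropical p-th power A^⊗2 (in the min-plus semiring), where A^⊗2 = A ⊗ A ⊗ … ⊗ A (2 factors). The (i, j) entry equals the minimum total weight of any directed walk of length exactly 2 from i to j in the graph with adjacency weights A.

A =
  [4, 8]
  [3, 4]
A^⊗2 =
  [8, 12]
  [7, 8]

Each entry (A^⊗2)_ij equals the minimum over all length-2 walks i = v_0 → v_1 → … → v_2 = j of Σ_t A[v_t][v_{t+1}]. For example, for (i, j) = (0, 1) we minimise over 2 possible intermediate vertex sequences; the minimum is 12, attained along the walk 0 → 0 → 1.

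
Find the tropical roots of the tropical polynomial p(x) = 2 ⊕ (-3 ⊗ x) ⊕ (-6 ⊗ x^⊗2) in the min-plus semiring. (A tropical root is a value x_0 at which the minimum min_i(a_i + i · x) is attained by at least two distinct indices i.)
Roots: {3, 5}

Each tropical root is a break point of the lower envelope of the lines y = a_i + i · x (there are 3 lines, with slopes 0, 1, ..., 2). Only the lines that attain the minimum somewhere contribute to roots; other lines are dominated. Here the surviving (envelope) indices are i = 2, i = 1, i = 0.
Intersections between consecutive envelope lines give the roots: for adjacent envelope indices i < j the intersection is x = (a_i − a_j) / (j − i). Reading off the sorted break points: {3, 5}.
Verification: at each break x_0, at least two indices attain the minimum of min_i(a_i + i · x_0).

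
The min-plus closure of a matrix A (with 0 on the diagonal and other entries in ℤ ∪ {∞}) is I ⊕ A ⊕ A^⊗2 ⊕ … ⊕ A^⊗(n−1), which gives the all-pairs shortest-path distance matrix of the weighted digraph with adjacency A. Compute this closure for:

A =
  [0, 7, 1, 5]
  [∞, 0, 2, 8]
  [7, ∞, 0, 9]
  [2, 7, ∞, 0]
Closure =
  [0, 7, 1, 5]
  [9, 0, 2, 8]
  [7, 14, 0, 9]
  [2, 7, 3, 0]

This is the Floyd-Warshall all-pairs shortest-path computation. For each intermediate vertex k = 0, 1, …, 3, update dist[i][j] ← min(dist[i][j], dist[i][k] + dist[k][j]). The final matrix gives, for each (i, j), the minimum total weight of any directed path from i to j (possibly empty when i = j).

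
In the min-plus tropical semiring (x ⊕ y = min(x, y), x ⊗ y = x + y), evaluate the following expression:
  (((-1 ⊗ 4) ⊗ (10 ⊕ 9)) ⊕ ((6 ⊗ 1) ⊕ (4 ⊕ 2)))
(((-1 ⊗ 4) ⊗ (10 ⊕ 9)) ⊕ ((6 ⊗ 1) ⊕ (4 ⊕ 2))) = 2

Expand innermost to outermost. Recall ⊕ takes the minimum of its arguments and ⊗ takes their sum. Working out the expression (((-1 ⊗ 4) ⊗ (10 ⊕ 9)) ⊕ ((6 ⊗ 1) ⊕ (4 ⊕ 2))) gives 2.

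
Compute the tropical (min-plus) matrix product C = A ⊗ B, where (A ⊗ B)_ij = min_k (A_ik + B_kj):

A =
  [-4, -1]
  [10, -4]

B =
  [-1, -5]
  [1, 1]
A ⊗ B =
  [-5, -9]
  [-3, -3]

Apply the min-plus product entry-by-entry:
  C[0][0] = min over k of (A[0][0] + B[0][0] = -4 + -1 = -5, A[0][1] + B[1][0] = -1 + 1 = 0) = -5 (attained at k = 0)
  C[0][1] = min over k of (A[0][0] + B[0][1] = -4 + -5 = -9, A[0][1] + B[1][1] = -1 + 1 = 0) = -9 (attained at k = 0)
  C[1][0] = min over k of (A[1][0] + B[0][0] = 10 + -1 = 9, A[1][1] + B[1][0] = -4 + 1 = -3) = -3 (attained at k = 1)
  C[1][1] = min over k of (A[1][0] + B[0][1] = 10 + -5 = 5, A[1][1] + B[1][1] = -4 + 1 = -3) = -3 (attained at k = 1)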